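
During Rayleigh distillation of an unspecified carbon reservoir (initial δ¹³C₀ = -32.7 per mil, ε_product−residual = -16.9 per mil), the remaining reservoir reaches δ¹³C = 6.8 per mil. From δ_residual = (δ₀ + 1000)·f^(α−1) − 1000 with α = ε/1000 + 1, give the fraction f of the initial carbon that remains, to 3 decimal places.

α − 1 = ε/1000 = -0.0169
(δ_res + 1000)/(δ₀ + 1000) = (6.8 + 1000)/(-32.7 + 1000) = 1006.8/967.3 = 1.040835
f = 1.040835^(1/-0.0169) = exp(ln(1.040835)/-0.0169) = exp(0.04002/-0.0169)
f = exp(-2.3683) = 0.0936

0.094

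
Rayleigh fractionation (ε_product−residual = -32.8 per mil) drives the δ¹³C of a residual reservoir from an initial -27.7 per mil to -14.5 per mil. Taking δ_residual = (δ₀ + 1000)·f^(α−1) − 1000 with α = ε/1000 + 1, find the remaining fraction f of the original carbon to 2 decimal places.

α − 1 = ε/1000 = -0.0328
(δ_res + 1000)/(δ₀ + 1000) = (-14.5 + 1000)/(-27.7 + 1000) = 985.5/972.3 = 1.013576
f = 1.013576^(1/-0.0328) = exp(ln(1.013576)/-0.0328) = exp(0.01348/-0.0328)
f = exp(-0.4111) = 0.6629

0.66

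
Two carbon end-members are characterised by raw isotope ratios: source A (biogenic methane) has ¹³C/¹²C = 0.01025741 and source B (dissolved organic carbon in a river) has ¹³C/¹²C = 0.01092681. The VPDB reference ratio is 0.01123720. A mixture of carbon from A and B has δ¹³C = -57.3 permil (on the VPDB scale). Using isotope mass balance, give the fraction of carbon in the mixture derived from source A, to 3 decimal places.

δ_A = (0.01025741/0.01123720 − 1)×1000 = (0.912808 − 1)×1000 = -87.192 permil
δ_B = (0.01092681/0.01123720 − 1)×1000 = (0.972378 − 1)×1000 = -27.622 permil
f_A = (δ_mix − δ_B)/(δ_A − δ_B) = (-57.3 − (-27.622))/(-87.192 − (-27.622))
f_A = -29.678 / -59.570 = 0.4982

0.498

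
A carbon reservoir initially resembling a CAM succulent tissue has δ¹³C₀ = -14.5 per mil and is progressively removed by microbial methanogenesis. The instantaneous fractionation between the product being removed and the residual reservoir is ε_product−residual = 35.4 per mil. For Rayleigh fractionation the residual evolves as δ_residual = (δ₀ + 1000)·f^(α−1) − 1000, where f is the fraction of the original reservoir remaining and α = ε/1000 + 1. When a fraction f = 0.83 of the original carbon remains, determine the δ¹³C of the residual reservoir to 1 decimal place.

Rayleigh residual: δ_res = (δ₀ + 1000)·f^(α−1) − 1000
α = ε/1000 + 1 = 1.03540, so α − 1 = 0.03540
f^(α−1) = 0.83^(0.03540) = 0.993426
δ_res = (-14.5 + 1000) × 0.993426 − 1000 = 979.021 − 1000 = -20.98 per mil

-21.0 per mil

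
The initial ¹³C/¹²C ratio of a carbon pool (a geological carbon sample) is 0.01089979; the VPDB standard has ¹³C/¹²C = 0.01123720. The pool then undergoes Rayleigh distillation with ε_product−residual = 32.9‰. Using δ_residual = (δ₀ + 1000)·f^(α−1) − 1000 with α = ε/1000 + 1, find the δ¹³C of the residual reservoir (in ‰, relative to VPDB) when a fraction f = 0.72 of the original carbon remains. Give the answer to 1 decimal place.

δ₀ = (0.01089979/0.01123720 − 1)×1000 = (0.969974 − 1)×1000 = -30.026‰
α − 1 = ε/1000 = 0.0329
f^(α−1) = 0.72^(0.0329) = 0.989250
δ_res = (-30.026 + 1000) × 0.989250 − 1000 = 959.547 − 1000 = -40.45‰

-40.5‰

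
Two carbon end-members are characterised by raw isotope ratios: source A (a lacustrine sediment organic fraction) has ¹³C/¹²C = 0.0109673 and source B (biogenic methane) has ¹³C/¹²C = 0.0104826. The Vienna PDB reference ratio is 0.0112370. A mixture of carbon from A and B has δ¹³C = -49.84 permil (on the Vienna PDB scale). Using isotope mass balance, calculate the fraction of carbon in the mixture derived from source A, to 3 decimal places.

0.401

δ_A = (0.0109673/0.0112370 − 1)×1000 = (0.975999 − 1)×1000 = -24.001 permil
δ_B = (0.0104826/0.0112370 − 1)×1000 = (0.932865 − 1)×1000 = -67.135 permil
f_A = (δ_mix − δ_B)/(δ_A − δ_B) = (-49.84 − (-67.135))/(-24.001 − (-67.135))
f_A = 17.295 / 43.134 = 0.4010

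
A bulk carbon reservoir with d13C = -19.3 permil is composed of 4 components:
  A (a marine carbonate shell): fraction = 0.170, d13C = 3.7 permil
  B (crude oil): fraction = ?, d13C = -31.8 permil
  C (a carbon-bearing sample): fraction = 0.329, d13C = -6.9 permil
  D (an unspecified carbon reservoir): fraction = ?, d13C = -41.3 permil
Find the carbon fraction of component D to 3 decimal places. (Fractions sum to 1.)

0.182

Let f_D and f_B be the unknown fractions; fractions sum to 1 so f_D + f_B = 0.501.
Mass balance: Σ fᵢ·δᵢ = δ_bulk ⇒ f_D·(-41.3) + f_B·(-31.8) = -19.3 − (-1.641) = -17.659
Substitute f_B = 0.501 − f_D:
f_D·(-41.3 − -31.8) = -17.659 − 0.501×(-31.8) = -1.727
f_D = -1.727 / -9.5 = 0.1818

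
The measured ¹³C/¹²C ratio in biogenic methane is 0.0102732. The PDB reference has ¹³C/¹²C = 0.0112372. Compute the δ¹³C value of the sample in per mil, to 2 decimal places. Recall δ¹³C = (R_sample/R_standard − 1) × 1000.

δ¹³C = (R_sample / R_standard − 1) × 1000
R_sample / R_standard = 0.0102732 / 0.0112372 = 0.914214
δ¹³C = (0.914214 − 1) × 1000 = -85.786 per mil

-85.79 per mil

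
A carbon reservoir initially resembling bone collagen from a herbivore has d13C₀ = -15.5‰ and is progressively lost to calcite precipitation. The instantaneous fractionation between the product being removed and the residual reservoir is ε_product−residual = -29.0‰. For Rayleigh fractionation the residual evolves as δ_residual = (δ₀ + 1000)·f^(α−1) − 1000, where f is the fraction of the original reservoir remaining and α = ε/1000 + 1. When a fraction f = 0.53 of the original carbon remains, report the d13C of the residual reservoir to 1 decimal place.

2.8‰

Rayleigh residual: δ_res = (δ₀ + 1000)·f^(α−1) − 1000
α = ε/1000 + 1 = 0.97100, so α − 1 = -0.02900
f^(α−1) = 0.53^(-0.02900) = 1.018582
δ_res = (-15.5 + 1000) × 1.018582 − 1000 = 1002.794 − 1000 = 2.79‰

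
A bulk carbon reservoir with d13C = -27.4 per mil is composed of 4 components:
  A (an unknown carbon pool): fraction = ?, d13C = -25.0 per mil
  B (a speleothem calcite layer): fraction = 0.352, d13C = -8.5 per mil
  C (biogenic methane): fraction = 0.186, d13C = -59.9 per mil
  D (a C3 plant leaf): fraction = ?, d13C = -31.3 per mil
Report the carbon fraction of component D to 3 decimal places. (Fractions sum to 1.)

Let f_D and f_A be the unknown fractions; fractions sum to 1 so f_D + f_A = 0.462.
Mass balance: Σ fᵢ·δᵢ = δ_bulk ⇒ f_D·(-31.3) + f_A·(-25.0) = -27.4 − (-14.133) = -13.267
Substitute f_A = 0.462 − f_D:
f_D·(-31.3 − -25.0) = -13.267 − 0.462×(-25.0) = -1.717
f_D = -1.717 / -6.3 = 0.2725

0.272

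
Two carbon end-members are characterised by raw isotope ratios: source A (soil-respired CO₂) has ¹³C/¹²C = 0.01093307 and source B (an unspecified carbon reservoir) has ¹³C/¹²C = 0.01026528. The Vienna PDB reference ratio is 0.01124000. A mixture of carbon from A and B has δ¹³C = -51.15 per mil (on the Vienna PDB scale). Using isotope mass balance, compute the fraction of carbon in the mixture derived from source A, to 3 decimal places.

0.599

δ_A = (0.01093307/0.01124000 − 1)×1000 = (0.972693 − 1)×1000 = -27.307 per mil
δ_B = (0.01026528/0.01124000 − 1)×1000 = (0.913281 − 1)×1000 = -86.719 per mil
f_A = (δ_mix − δ_B)/(δ_A − δ_B) = (-51.15 − (-86.719))/(-27.307 − (-86.719))
f_A = 35.569 / 59.412 = 0.5987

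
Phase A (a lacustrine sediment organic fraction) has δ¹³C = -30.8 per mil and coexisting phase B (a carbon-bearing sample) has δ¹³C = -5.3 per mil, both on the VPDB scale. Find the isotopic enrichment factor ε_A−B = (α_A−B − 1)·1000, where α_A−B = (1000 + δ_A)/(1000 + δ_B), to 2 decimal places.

α_A−B = (1000 + -30.8) / (1000 + -5.3) = 969.2 / 994.7 = 0.974364
ε_A−B = (0.974364 − 1) × 1000 = -25.636 per mil
(The approximation ε ≈ δ_A − δ_B would give -25.5 per mil.)

-25.64 per mil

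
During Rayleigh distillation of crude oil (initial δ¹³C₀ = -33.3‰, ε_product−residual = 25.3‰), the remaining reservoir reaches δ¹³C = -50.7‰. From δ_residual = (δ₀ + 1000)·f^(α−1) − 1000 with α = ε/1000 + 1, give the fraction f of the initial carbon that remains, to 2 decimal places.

0.49

α − 1 = ε/1000 = 0.0253
(δ_res + 1000)/(δ₀ + 1000) = (-50.7 + 1000)/(-33.3 + 1000) = 949.3/966.7 = 0.982001
f = 0.982001^(1/0.0253) = exp(ln(0.982001)/0.0253) = exp(-0.01816/0.0253)
f = exp(-0.7179) = 0.4878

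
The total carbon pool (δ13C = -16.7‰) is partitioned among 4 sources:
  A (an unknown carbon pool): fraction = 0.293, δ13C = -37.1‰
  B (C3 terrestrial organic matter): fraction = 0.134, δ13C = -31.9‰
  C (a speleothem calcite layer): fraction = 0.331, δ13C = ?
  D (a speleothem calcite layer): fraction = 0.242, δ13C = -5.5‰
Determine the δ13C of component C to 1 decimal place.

-0.7‰

Isotope mass balance: δ_bulk = Σ fᵢ·δᵢ.
-16.7 = 0.293×(-37.1) + 0.134×(-31.9) + 0.331×δ_C + 0.242×(-5.5)
0.331·δ_C = -16.7 − (-16.476) = -0.224
δ_C = -0.224 / 0.331 = -0.68‰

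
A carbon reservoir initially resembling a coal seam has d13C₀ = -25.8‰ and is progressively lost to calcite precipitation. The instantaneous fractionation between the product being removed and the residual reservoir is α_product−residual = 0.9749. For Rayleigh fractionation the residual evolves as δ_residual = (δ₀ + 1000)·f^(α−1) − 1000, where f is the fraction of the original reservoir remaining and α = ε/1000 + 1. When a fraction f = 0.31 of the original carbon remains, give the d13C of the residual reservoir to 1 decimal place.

Rayleigh residual: δ_res = (δ₀ + 1000)·f^(α−1) − 1000
α − 1 = -0.02510
f^(α−1) = 0.31^(-0.02510) = 1.029833
δ_res = (-25.8 + 1000) × 1.029833 − 1000 = 1003.263 − 1000 = 3.26‰

3.3‰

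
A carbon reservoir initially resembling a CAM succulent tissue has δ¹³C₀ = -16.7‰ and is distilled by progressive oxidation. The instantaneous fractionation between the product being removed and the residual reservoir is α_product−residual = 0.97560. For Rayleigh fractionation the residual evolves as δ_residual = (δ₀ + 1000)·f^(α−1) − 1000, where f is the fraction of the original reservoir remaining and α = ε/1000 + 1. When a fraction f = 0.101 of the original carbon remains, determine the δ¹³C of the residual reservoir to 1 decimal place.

39.9‰

Rayleigh residual: δ_res = (δ₀ + 1000)·f^(α−1) − 1000
α − 1 = -0.02440
f^(α−1) = 0.101^(-0.02440) = 1.057535
δ_res = (-16.7 + 1000) × 1.057535 − 1000 = 1039.874 − 1000 = 39.87‰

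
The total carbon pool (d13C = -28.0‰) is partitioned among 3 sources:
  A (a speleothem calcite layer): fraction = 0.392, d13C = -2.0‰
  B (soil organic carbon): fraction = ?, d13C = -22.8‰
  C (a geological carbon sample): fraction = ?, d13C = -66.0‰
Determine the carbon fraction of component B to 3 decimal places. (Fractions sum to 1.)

0.299

Let f_B and f_C be the unknown fractions; fractions sum to 1 so f_B + f_C = 0.608.
Mass balance: Σ fᵢ·δᵢ = δ_bulk ⇒ f_B·(-22.8) + f_C·(-66.0) = -28.0 − (-0.784) = -27.216
Substitute f_C = 0.608 − f_B:
f_B·(-22.8 − -66.0) = -27.216 − 0.608×(-66.0) = 12.912
f_B = 12.912 / 43.2 = 0.2989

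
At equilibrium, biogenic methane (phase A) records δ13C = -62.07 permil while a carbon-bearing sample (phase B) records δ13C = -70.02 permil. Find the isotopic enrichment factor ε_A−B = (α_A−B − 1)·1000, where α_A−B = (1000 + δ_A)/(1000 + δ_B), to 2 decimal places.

8.55 permil

α_A−B = (1000 + -62.07) / (1000 + -70.02) = 937.93 / 929.98 = 1.008549
ε_A−B = (1.008549 − 1) × 1000 = 8.549 permil
(The approximation ε ≈ δ_A − δ_B would give 7.95 permil.)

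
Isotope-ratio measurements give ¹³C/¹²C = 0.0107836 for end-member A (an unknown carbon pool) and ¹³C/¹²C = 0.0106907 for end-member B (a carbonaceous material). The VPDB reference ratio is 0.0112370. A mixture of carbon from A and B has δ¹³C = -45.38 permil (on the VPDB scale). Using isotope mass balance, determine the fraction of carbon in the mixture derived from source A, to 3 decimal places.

0.391

δ_A = (0.0107836/0.0112370 − 1)×1000 = (0.959651 − 1)×1000 = -40.349 permil
δ_B = (0.0106907/0.0112370 − 1)×1000 = (0.951384 − 1)×1000 = -48.616 permil
f_A = (δ_mix − δ_B)/(δ_A − δ_B) = (-45.38 − (-48.616))/(-40.349 − (-48.616))
f_A = 3.236 / 8.267 = 0.3914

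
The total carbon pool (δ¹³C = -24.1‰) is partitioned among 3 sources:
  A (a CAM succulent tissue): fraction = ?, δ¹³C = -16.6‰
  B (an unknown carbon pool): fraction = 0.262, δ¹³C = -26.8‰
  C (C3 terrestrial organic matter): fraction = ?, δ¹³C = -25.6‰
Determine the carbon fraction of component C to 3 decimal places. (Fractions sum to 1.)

Let f_C and f_A be the unknown fractions; fractions sum to 1 so f_C + f_A = 0.738.
Mass balance: Σ fᵢ·δᵢ = δ_bulk ⇒ f_C·(-25.6) + f_A·(-16.6) = -24.1 − (-7.022) = -17.078
Substitute f_A = 0.738 − f_C:
f_C·(-25.6 − -16.6) = -17.078 − 0.738×(-16.6) = -4.828
f_C = -4.828 / -9.0 = 0.5364

0.536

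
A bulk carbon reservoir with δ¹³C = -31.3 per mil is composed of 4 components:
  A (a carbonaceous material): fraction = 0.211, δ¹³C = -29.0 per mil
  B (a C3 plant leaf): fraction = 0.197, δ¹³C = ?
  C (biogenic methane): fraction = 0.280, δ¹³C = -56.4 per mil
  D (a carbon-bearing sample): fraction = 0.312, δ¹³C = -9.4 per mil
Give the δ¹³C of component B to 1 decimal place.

Isotope mass balance: δ_bulk = Σ fᵢ·δᵢ.
-31.3 = 0.211×(-29.0) + 0.197×δ_B + 0.280×(-56.4) + 0.312×(-9.4)
0.197·δ_B = -31.3 − (-24.844) = -6.456
δ_B = -6.456 / 0.197 = -32.77 per mil

-32.8 per mil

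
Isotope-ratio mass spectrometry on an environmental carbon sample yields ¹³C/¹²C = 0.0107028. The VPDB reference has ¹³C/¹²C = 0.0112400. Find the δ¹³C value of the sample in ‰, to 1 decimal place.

δ¹³C = (R_sample / R_standard − 1) × 1000
R_sample / R_standard = 0.0107028 / 0.0112400 = 0.952206
δ¹³C = (0.952206 − 1) × 1000 = -47.79‰

-47.8‰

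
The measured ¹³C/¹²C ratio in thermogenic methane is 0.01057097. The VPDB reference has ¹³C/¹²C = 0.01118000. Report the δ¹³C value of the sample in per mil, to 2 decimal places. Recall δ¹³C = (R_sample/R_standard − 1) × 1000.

-54.47 per mil

δ¹³C = (R_sample / R_standard − 1) × 1000
R_sample / R_standard = 0.01057097 / 0.01118000 = 0.945525
δ¹³C = (0.945525 − 1) × 1000 = -54.475 per mil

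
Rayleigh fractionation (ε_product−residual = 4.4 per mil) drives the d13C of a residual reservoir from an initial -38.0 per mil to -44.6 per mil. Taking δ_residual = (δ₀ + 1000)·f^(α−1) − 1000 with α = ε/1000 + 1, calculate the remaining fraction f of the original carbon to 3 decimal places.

α − 1 = ε/1000 = 0.0044
(δ_res + 1000)/(δ₀ + 1000) = (-44.6 + 1000)/(-38.0 + 1000) = 955.4/962.0 = 0.993139
f = 0.993139^(1/0.0044) = exp(ln(0.993139)/0.0044) = exp(-0.00688/0.0044)
f = exp(-1.5646) = 0.2092

0.209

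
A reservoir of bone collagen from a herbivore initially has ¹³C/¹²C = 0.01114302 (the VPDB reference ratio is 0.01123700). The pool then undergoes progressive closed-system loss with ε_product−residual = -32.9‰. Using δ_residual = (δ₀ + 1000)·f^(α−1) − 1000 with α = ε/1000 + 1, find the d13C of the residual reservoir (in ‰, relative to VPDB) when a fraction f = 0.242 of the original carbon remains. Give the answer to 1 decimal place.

39.0‰

δ₀ = (0.01114302/0.01123700 − 1)×1000 = (0.991637 − 1)×1000 = -8.363‰
α − 1 = ε/1000 = -0.0329
f^(α−1) = 0.242^(-0.0329) = 1.047786
δ_res = (-8.363 + 1000) × 1.047786 − 1000 = 1039.023 − 1000 = 39.02‰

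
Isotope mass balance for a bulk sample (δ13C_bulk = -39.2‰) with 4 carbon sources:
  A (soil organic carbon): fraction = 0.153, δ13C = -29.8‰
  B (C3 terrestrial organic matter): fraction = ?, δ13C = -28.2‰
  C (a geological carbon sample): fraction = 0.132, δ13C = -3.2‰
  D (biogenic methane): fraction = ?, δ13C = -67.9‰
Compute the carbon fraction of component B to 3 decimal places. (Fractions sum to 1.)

Let f_B and f_D be the unknown fractions; fractions sum to 1 so f_B + f_D = 0.715.
Mass balance: Σ fᵢ·δᵢ = δ_bulk ⇒ f_B·(-28.2) + f_D·(-67.9) = -39.2 − (-4.982) = -34.218
Substitute f_D = 0.715 − f_B:
f_B·(-28.2 − -67.9) = -34.218 − 0.715×(-67.9) = 14.330
f_B = 14.330 / 39.7 = 0.3610

0.361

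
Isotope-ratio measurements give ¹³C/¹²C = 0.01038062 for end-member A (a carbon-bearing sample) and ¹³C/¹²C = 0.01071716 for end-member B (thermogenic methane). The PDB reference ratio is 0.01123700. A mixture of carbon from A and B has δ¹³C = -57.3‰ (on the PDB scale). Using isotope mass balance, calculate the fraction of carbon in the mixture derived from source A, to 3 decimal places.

δ_A = (0.01038062/0.01123700 − 1)×1000 = (0.923789 − 1)×1000 = -76.211‰
δ_B = (0.01071716/0.01123700 − 1)×1000 = (0.953739 − 1)×1000 = -46.261‰
f_A = (δ_mix − δ_B)/(δ_A − δ_B) = (-57.3 − (-46.261))/(-76.211 − (-46.261))
f_A = -11.039 / -29.949 = 0.3686

0.369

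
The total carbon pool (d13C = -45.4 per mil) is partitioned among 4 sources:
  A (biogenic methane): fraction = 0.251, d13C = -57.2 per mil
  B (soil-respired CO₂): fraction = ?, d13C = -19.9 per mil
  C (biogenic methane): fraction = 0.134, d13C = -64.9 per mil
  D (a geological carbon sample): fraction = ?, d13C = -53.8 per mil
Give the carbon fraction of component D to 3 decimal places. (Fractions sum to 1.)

0.298

Let f_D and f_B be the unknown fractions; fractions sum to 1 so f_D + f_B = 0.615.
Mass balance: Σ fᵢ·δᵢ = δ_bulk ⇒ f_D·(-53.8) + f_B·(-19.9) = -45.4 − (-23.054) = -22.346
Substitute f_B = 0.615 − f_D:
f_D·(-53.8 − -19.9) = -22.346 − 0.615×(-19.9) = -10.108
f_D = -10.108 / -33.9 = 0.2982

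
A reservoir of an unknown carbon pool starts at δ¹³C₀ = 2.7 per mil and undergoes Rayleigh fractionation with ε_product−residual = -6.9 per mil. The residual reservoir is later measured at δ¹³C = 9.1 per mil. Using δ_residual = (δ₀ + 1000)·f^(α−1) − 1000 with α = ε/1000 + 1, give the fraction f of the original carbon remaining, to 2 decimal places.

α − 1 = ε/1000 = -0.0069
(δ_res + 1000)/(δ₀ + 1000) = (9.1 + 1000)/(2.7 + 1000) = 1009.1/1002.7 = 1.006383
f = 1.006383^(1/-0.0069) = exp(ln(1.006383)/-0.0069) = exp(0.00636/-0.0069)
f = exp(-0.9221) = 0.3977

0.40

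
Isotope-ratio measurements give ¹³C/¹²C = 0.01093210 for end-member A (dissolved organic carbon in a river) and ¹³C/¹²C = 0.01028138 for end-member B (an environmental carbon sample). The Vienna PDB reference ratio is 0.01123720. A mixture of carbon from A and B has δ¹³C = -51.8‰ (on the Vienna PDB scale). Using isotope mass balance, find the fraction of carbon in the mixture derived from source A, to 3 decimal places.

0.574

δ_A = (0.01093210/0.01123720 − 1)×1000 = (0.972849 − 1)×1000 = -27.151‰
δ_B = (0.01028138/0.01123720 − 1)×1000 = (0.914941 − 1)×1000 = -85.059‰
f_A = (δ_mix − δ_B)/(δ_A − δ_B) = (-51.8 − (-85.059))/(-27.151 − (-85.059))
f_A = 33.259 / 57.908 = 0.5743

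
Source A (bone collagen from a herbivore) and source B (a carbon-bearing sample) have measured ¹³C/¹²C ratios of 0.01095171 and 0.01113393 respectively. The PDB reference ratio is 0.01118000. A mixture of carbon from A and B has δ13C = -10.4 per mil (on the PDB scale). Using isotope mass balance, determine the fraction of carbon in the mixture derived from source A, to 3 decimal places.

δ_A = (0.01095171/0.01118000 − 1)×1000 = (0.979581 − 1)×1000 = -20.419 per mil
δ_B = (0.01113393/0.01118000 − 1)×1000 = (0.995879 − 1)×1000 = -4.121 per mil
f_A = (δ_mix − δ_B)/(δ_A − δ_B) = (-10.4 − (-4.121))/(-20.419 − (-4.121))
f_A = -6.279 / -16.299 = 0.3853

0.385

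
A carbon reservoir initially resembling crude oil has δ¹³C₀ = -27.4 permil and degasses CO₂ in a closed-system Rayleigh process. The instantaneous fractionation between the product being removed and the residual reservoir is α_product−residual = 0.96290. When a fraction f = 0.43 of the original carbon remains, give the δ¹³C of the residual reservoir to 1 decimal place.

3.5 permil

Rayleigh residual: δ_res = (δ₀ + 1000)·f^(α−1) − 1000
α − 1 = -0.03710
f^(α−1) = 0.43^(-0.03710) = 1.031807
δ_res = (-27.4 + 1000) × 1.031807 − 1000 = 1003.535 − 1000 = 3.54 permil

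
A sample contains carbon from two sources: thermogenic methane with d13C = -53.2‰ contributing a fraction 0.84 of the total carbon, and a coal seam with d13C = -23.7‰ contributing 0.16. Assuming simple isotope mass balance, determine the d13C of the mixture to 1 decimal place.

δ_mix = f_A·δ_A + f_B·δ_B
δ_mix = 0.84 × (-53.2) + 0.16 × (-23.7)
δ_mix = -44.69 + -3.79 = -48.48‰

-48.5‰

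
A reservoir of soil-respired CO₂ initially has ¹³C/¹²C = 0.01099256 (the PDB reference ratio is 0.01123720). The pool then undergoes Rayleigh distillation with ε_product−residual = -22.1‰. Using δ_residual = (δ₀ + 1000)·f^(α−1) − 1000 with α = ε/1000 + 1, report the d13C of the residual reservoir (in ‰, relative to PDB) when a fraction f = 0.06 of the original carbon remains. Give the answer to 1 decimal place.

41.0‰

δ₀ = (0.01099256/0.01123720 − 1)×1000 = (0.978229 − 1)×1000 = -21.771‰
α − 1 = ε/1000 = -0.0221
f^(α−1) = 0.06^(-0.0221) = 1.064150
δ_res = (-21.771 + 1000) × 1.064150 − 1000 = 1040.983 − 1000 = 40.98‰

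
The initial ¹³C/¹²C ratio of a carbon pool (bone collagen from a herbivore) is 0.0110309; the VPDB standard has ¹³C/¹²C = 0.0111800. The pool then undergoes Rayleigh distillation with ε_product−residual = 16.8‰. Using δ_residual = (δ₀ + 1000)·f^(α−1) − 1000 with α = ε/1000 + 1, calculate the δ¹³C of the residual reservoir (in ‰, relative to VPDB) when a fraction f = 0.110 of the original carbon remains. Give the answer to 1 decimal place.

-49.3‰

δ₀ = (0.0110309/0.0111800 − 1)×1000 = (0.986664 − 1)×1000 = -13.336‰
α − 1 = ε/1000 = 0.0168
f^(α−1) = 0.110^(0.0168) = 0.963597
δ_res = (-13.336 + 1000) × 0.963597 − 1000 = 950.746 − 1000 = -49.25‰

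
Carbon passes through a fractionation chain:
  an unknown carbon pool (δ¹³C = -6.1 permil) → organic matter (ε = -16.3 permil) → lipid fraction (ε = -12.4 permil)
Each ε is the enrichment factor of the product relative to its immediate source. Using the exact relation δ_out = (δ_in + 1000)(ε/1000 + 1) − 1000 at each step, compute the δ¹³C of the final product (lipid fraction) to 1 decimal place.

step 1: δ = (-6.10 + 1000)·(-16.3/1000 + 1) − 1000 = -22.30 permil
step 2: δ = (-22.30 + 1000)·(-12.4/1000 + 1) − 1000 = -34.42 permil

-34.4 permil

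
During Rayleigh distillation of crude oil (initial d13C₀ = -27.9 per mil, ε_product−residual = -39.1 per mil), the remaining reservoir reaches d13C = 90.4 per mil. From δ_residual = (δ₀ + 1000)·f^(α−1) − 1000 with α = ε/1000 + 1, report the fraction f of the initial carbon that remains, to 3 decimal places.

0.053

α − 1 = ε/1000 = -0.0391
(δ_res + 1000)/(δ₀ + 1000) = (90.4 + 1000)/(-27.9 + 1000) = 1090.4/972.1 = 1.121695
f = 1.121695^(1/-0.0391) = exp(ln(1.121695)/-0.0391) = exp(0.11484/-0.0391)
f = exp(-2.9371) = 0.0530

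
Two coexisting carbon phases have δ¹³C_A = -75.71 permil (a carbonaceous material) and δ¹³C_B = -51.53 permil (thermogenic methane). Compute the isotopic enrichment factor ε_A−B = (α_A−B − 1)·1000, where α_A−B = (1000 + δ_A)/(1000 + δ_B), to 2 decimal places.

α_A−B = (1000 + -75.71) / (1000 + -51.53) = 924.29 / 948.47 = 0.974506
ε_A−B = (0.974506 − 1) × 1000 = -25.494 permil
(The approximation ε ≈ δ_A − δ_B would give -24.18 permil.)

-25.49 permil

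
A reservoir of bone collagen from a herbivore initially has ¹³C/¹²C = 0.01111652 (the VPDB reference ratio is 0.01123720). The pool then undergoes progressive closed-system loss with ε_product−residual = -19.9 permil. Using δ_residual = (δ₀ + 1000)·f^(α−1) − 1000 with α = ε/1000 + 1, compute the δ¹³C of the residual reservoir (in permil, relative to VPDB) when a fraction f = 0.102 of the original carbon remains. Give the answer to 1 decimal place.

δ₀ = (0.01111652/0.01123720 − 1)×1000 = (0.989261 − 1)×1000 = -10.739 permil
α − 1 = ε/1000 = -0.0199
f^(α−1) = 0.102^(-0.0199) = 1.046475
δ_res = (-10.739 + 1000) × 1.046475 − 1000 = 1035.237 − 1000 = 35.24 permil

35.2 permil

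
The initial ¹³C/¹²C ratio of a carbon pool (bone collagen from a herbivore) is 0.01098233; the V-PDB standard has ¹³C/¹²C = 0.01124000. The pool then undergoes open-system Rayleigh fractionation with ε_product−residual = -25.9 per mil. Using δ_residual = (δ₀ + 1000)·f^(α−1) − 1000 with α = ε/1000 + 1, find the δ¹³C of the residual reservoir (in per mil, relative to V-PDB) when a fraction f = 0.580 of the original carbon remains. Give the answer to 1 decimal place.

δ₀ = (0.01098233/0.01124000 − 1)×1000 = (0.977076 − 1)×1000 = -22.924 per mil
α − 1 = ε/1000 = -0.0259
f^(α−1) = 0.580^(-0.0259) = 1.014208
δ_res = (-22.924 + 1000) × 1.014208 − 1000 = 990.958 − 1000 = -9.04 per mil

-9.0 per mil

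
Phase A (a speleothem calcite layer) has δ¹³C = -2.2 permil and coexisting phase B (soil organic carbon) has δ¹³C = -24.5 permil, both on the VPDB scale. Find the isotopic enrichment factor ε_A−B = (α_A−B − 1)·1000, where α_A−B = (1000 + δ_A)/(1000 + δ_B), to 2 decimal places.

α_A−B = (1000 + -2.2) / (1000 + -24.5) = 997.8 / 975.5 = 1.022860
ε_A−B = (1.022860 − 1) × 1000 = 22.860 permil
(The approximation ε ≈ δ_A − δ_B would give 22.3 permil.)

22.86 permil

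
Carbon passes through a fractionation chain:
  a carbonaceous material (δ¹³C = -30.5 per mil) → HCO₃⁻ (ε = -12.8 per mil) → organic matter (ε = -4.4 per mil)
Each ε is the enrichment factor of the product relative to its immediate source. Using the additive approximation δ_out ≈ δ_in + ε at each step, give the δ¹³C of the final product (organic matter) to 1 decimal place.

step 1: δ ≈ -30.5 + (-12.8) = -43.3 per mil
step 2: δ ≈ -43.3 + (-4.4) = -47.7 per mil

-47.7 per mil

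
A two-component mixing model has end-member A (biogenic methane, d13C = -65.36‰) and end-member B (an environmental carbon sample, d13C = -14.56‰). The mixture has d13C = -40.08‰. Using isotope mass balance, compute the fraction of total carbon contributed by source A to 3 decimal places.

δ_mix = f_A·δ_A + (1 − f_A)·δ_B  ⇒  f_A = (δ_mix − δ_B)/(δ_A − δ_B)
f_A = (-40.08 − (-14.56)) / (-65.36 − (-14.56))
f_A = -25.52 / -50.80 = 0.5024

0.502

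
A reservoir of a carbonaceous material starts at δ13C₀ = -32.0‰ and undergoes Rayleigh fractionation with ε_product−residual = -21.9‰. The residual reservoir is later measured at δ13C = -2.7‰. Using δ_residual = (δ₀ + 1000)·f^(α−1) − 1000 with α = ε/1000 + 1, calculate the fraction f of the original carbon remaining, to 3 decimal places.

α − 1 = ε/1000 = -0.0219
(δ_res + 1000)/(δ₀ + 1000) = (-2.7 + 1000)/(-32.0 + 1000) = 997.3/968.0 = 1.030269
f = 1.030269^(1/-0.0219) = exp(ln(1.030269)/-0.0219) = exp(0.02982/-0.0219)
f = exp(-1.3616) = 0.2562

0.256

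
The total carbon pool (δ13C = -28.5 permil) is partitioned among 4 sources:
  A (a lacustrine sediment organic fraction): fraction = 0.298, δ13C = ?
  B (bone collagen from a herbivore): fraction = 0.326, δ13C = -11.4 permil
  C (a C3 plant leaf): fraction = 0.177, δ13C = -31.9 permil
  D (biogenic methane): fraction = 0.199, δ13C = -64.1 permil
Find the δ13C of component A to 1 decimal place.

Isotope mass balance: δ_bulk = Σ fᵢ·δᵢ.
-28.5 = 0.298×δ_A + 0.326×(-11.4) + 0.177×(-31.9) + 0.199×(-64.1)
0.298·δ_A = -28.5 − (-22.119) = -6.381
δ_A = -6.381 / 0.298 = -21.41 permil

-21.4 permil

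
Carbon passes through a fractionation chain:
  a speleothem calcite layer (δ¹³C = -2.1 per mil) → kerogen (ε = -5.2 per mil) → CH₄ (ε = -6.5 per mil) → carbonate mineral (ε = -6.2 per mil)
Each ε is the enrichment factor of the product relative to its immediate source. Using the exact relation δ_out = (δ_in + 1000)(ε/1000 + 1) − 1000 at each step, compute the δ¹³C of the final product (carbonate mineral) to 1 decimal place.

-19.9 per mil

step 1: δ = (-2.10 + 1000)·(-5.2/1000 + 1) − 1000 = -7.29 per mil
step 2: δ = (-7.29 + 1000)·(-6.5/1000 + 1) − 1000 = -13.74 per mil
step 3: δ = (-13.74 + 1000)·(-6.2/1000 + 1) − 1000 = -19.86 per mil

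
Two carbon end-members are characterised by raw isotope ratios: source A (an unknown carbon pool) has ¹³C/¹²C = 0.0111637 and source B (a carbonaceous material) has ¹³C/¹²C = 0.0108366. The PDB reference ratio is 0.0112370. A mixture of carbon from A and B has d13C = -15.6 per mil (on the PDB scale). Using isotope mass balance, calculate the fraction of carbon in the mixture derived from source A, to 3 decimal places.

δ_A = (0.0111637/0.0112370 − 1)×1000 = (0.993477 − 1)×1000 = -6.523 per mil
δ_B = (0.0108366/0.0112370 − 1)×1000 = (0.964368 − 1)×1000 = -35.632 per mil
f_A = (δ_mix − δ_B)/(δ_A − δ_B) = (-15.6 − (-35.632))/(-6.523 − (-35.632))
f_A = 20.032 / 29.109 = 0.6882

0.688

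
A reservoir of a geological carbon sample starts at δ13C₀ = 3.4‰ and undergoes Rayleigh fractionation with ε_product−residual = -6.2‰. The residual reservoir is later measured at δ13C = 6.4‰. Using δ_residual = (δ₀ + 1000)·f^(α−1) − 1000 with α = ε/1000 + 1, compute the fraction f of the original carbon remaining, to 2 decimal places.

0.62

α − 1 = ε/1000 = -0.0062
(δ_res + 1000)/(δ₀ + 1000) = (6.4 + 1000)/(3.4 + 1000) = 1006.4/1003.4 = 1.002990
f = 1.002990^(1/-0.0062) = exp(ln(1.002990)/-0.0062) = exp(0.00299/-0.0062)
f = exp(-0.4815) = 0.6178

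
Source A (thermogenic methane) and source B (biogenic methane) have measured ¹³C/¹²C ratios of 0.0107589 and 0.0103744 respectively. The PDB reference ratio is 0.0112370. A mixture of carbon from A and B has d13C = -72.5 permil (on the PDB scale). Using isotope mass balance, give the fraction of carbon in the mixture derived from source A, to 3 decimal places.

0.125

δ_A = (0.0107589/0.0112370 − 1)×1000 = (0.957453 − 1)×1000 = -42.547 permil
δ_B = (0.0103744/0.0112370 − 1)×1000 = (0.923236 − 1)×1000 = -76.764 permil
f_A = (δ_mix − δ_B)/(δ_A − δ_B) = (-72.5 − (-76.764))/(-42.547 − (-76.764))
f_A = 4.264 / 34.217 = 0.1246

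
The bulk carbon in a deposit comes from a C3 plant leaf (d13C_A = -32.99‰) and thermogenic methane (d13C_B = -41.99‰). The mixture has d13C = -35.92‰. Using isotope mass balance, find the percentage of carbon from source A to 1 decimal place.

δ_mix = f_A·δ_A + (1 − f_A)·δ_B  ⇒  f_A = (δ_mix − δ_B)/(δ_A − δ_B)
f_A = (-35.92 − (-41.99)) / (-32.99 − (-41.99))
f_A = 6.07 / 9.00 = 0.6744

67.4%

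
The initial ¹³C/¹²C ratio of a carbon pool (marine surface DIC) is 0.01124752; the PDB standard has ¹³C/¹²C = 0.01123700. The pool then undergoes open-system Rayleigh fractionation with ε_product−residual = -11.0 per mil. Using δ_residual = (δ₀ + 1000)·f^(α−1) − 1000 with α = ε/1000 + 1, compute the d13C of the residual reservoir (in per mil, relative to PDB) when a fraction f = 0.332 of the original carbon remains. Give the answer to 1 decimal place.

13.2 per mil

δ₀ = (0.01124752/0.01123700 − 1)×1000 = (1.000936 − 1)×1000 = 0.936 per mil
α − 1 = ε/1000 = -0.0110
f^(α−1) = 0.332^(-0.0110) = 1.012203
δ_res = (0.936 + 1000) × 1.012203 − 1000 = 1013.150 − 1000 = 13.15 per mil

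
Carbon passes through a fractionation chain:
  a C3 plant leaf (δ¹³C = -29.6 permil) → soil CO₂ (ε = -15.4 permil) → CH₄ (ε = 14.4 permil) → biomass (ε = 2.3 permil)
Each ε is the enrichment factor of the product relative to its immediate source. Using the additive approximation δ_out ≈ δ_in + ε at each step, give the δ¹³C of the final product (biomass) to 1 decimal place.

-28.3 permil

step 1: δ ≈ -29.6 + (-15.4) = -45.0 permil
step 2: δ ≈ -45.0 + (14.4) = -30.6 permil
step 3: δ ≈ -30.6 + (2.3) = -28.3 permil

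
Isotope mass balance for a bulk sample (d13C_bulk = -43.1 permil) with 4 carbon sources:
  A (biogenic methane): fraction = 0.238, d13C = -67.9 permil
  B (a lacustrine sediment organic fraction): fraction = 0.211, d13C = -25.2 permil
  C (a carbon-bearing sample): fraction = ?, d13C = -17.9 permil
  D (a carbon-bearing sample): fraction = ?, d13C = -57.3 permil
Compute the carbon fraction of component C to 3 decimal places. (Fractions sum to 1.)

Let f_C and f_D be the unknown fractions; fractions sum to 1 so f_C + f_D = 0.551.
Mass balance: Σ fᵢ·δᵢ = δ_bulk ⇒ f_C·(-17.9) + f_D·(-57.3) = -43.1 − (-21.477) = -21.623
Substitute f_D = 0.551 − f_C:
f_C·(-17.9 − -57.3) = -21.623 − 0.551×(-57.3) = 9.950
f_C = 9.950 / 39.4 = 0.2525

0.253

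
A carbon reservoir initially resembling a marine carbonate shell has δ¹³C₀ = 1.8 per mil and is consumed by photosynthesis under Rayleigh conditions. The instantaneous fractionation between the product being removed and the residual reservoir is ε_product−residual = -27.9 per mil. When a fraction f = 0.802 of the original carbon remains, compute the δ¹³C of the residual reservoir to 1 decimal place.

8.0 per mil

Rayleigh residual: δ_res = (δ₀ + 1000)·f^(α−1) − 1000
α = ε/1000 + 1 = 0.97210, so α − 1 = -0.02790
f^(α−1) = 0.802^(-0.02790) = 1.006175
δ_res = (1.8 + 1000) × 1.006175 − 1000 = 1007.986 − 1000 = 7.99 per mil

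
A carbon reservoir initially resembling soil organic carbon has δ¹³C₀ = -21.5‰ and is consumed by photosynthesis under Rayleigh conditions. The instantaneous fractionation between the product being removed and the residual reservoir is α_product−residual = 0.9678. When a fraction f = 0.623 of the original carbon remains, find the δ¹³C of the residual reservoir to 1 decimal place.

Rayleigh residual: δ_res = (δ₀ + 1000)·f^(α−1) − 1000
α − 1 = -0.03220
f^(α−1) = 0.623^(-0.03220) = 1.015354
δ_res = (-21.5 + 1000) × 1.015354 − 1000 = 993.524 − 1000 = -6.48‰

-6.5‰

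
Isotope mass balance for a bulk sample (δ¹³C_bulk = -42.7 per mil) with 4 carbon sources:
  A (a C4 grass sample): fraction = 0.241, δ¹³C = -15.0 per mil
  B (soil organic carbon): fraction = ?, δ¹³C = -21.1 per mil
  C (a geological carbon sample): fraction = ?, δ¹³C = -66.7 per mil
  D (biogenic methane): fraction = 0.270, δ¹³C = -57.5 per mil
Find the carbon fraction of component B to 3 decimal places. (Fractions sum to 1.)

Let f_B and f_C be the unknown fractions; fractions sum to 1 so f_B + f_C = 0.489.
Mass balance: Σ fᵢ·δᵢ = δ_bulk ⇒ f_B·(-21.1) + f_C·(-66.7) = -42.7 − (-19.140) = -23.560
Substitute f_C = 0.489 − f_B:
f_B·(-21.1 − -66.7) = -23.560 − 0.489×(-66.7) = 9.056
f_B = 9.056 / 45.6 = 0.1986

0.199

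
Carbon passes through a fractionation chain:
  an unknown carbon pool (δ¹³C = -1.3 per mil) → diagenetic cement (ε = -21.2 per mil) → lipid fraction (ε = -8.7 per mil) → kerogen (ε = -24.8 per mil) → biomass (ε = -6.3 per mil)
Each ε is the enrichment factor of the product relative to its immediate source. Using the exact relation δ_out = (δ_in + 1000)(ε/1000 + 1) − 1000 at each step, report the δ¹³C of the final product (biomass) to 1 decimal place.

step 1: δ = (-1.30 + 1000)·(-21.2/1000 + 1) − 1000 = -22.47 per mil
step 2: δ = (-22.47 + 1000)·(-8.7/1000 + 1) − 1000 = -30.98 per mil
step 3: δ = (-30.98 + 1000)·(-24.8/1000 + 1) − 1000 = -55.01 per mil
step 4: δ = (-55.01 + 1000)·(-6.3/1000 + 1) − 1000 = -60.96 per mil

-61.0 per mil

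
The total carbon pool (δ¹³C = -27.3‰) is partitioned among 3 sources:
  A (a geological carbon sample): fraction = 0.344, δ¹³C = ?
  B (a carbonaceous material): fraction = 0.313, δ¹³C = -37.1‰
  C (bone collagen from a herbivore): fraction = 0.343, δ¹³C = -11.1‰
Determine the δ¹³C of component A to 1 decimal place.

Isotope mass balance: δ_bulk = Σ fᵢ·δᵢ.
-27.3 = 0.344×δ_A + 0.313×(-37.1) + 0.343×(-11.1)
0.344·δ_A = -27.3 − (-15.420) = -11.880
δ_A = -11.880 / 0.344 = -34.54‰

-34.5‰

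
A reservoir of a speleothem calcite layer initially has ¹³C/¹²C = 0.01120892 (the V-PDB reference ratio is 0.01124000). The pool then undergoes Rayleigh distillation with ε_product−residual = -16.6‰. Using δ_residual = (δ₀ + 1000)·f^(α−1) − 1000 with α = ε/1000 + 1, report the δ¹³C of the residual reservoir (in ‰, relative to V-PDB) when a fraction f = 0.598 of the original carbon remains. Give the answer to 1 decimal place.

δ₀ = (0.01120892/0.01124000 − 1)×1000 = (0.997235 − 1)×1000 = -2.765‰
α − 1 = ε/1000 = -0.0166
f^(α−1) = 0.598^(-0.0166) = 1.008572
δ_res = (-2.765 + 1000) × 1.008572 − 1000 = 1005.783 − 1000 = 5.78‰

5.8‰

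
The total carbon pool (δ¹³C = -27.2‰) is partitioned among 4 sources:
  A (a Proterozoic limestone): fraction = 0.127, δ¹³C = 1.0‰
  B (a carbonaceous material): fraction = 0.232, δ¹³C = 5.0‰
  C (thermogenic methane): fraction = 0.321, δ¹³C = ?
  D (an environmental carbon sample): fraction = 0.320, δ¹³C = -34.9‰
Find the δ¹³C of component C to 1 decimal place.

-54.0‰

Isotope mass balance: δ_bulk = Σ fᵢ·δᵢ.
-27.2 = 0.127×(1.0) + 0.232×(5.0) + 0.321×δ_C + 0.320×(-34.9)
0.321·δ_C = -27.2 − (-9.881) = -17.319
δ_C = -17.319 / 0.321 = -53.95‰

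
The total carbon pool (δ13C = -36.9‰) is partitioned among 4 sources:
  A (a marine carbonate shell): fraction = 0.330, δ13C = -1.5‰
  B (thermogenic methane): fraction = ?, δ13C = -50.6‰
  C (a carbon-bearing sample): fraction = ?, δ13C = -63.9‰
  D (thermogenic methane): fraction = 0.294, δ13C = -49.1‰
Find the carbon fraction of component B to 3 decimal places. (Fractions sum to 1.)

0.155

Let f_B and f_C be the unknown fractions; fractions sum to 1 so f_B + f_C = 0.376.
Mass balance: Σ fᵢ·δᵢ = δ_bulk ⇒ f_B·(-50.6) + f_C·(-63.9) = -36.9 − (-14.930) = -21.970
Substitute f_C = 0.376 − f_B:
f_B·(-50.6 − -63.9) = -21.970 − 0.376×(-63.9) = 2.057
f_B = 2.057 / 13.3 = 0.1546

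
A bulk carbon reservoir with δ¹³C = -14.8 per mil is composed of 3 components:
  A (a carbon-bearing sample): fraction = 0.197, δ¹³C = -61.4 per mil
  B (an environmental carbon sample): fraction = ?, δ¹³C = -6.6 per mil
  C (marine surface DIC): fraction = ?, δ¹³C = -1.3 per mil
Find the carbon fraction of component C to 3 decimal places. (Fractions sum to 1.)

0.490

Let f_C and f_B be the unknown fractions; fractions sum to 1 so f_C + f_B = 0.803.
Mass balance: Σ fᵢ·δᵢ = δ_bulk ⇒ f_C·(-1.3) + f_B·(-6.6) = -14.8 − (-12.096) = -2.704
Substitute f_B = 0.803 − f_C:
f_C·(-1.3 − -6.6) = -2.704 − 0.803×(-6.6) = 2.596
f_C = 2.596 / 5.3 = 0.4897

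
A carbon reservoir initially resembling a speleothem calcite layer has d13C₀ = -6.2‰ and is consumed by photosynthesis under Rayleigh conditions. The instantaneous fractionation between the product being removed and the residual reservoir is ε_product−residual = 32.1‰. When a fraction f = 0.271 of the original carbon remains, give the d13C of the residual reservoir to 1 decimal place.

Rayleigh residual: δ_res = (δ₀ + 1000)·f^(α−1) − 1000
α = ε/1000 + 1 = 1.03210, so α − 1 = 0.03210
f^(α−1) = 0.271^(0.03210) = 0.958955
δ_res = (-6.2 + 1000) × 0.958955 − 1000 = 953.010 − 1000 = -46.99‰

-47.0‰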